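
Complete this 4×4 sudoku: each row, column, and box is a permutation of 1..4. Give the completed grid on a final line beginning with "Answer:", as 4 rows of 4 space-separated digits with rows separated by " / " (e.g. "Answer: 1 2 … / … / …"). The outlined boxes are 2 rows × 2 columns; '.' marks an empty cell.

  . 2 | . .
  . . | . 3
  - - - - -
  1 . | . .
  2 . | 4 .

Step 1. [r3c2∈{3,4}] in row 3, 4 fits only at r3c2, so r3c2=4.
Step 2. [r1c4∈{1,4}] r1c4 is the only open cell in col 4 admitting 4. So r1c4=4.
Step 3. [r2c3∈{1,2}] 2 has one home in row 2: r2c3 ⇒ r2c3=2.
Step 4. [r2c2∈{1}] r2c2 is down to just 1. So r2c2=1.
Step 5. [r1c3∈{1}] r1c3 is down to just 1. So r1c3=1.
Step 6. [r3c4∈{2}] r3c4's peers cover all but 2. So r3c4=2.
Step 7. [r2c1∈{4}] only 4 remains possible at r2c1. So r2c1=4.
Step 8. [r4c2∈{3}] r4c2 has the single candidate 3, so r4c2=3.
Step 9. [r1c1∈{3}] r1c1 has the single candidate 3 ⇒ r1c1=3.
Step 10. [r4c4∈{1}] nothing but 1 survives at r4c4, so r4c4=1.
Step 11. [r3c3∈{3}] r3c3 has the single candidate 3 ⇒ r3c3=3.

Answer: 3 2 1 4 / 4 1 2 3 / 1 4 3 2 / 2 3 4 1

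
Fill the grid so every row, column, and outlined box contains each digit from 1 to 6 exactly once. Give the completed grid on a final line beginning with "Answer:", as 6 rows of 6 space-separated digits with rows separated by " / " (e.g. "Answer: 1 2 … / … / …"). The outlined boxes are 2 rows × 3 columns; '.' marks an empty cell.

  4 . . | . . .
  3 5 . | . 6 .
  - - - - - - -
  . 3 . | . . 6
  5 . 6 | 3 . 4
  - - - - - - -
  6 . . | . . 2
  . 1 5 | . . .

Step 1. [r2c6∈{1}] r2c6's peers cover all but 1 ⇒ r2c6=1.
Step 2. [r3c1∈{1,2}] across col 1, 1 lands solely at r3c1 ⇒ r3c1=1.
Step 3. [r2c3∈{2}] nothing but 2 survives at r2c3. So r2c3=2.
Step 4. [r1c6∈{3,5}] r1c6 is the only open cell in col 6 admitting 5 ⇒ r1c6=5.
Step 5. [r1c5∈{2,3}] 3 has one home in row 1: r1c5, so r1c5=3.
Step 6. [r6c5∈{4}] r6c5 has the single candidate 4. So r6c5=4.
Step 7. [r5c4∈{1,5}] r5c4 is the only open cell in col 4 admitting 1. So r5c4=1.
Step 8. [r3c4∈{2,5}] across col 4, 5 lands solely at r3c4. So r3c4=5.
Step 9. [r4c2∈{2}] only 2 remains possible at r4c2, so r4c2=2.
Step 10. [r5c3∈{3,4}] in row 5, 3 fits only at r5c3 ⇒ r5c3=3.
Step 11. [r5c2∈{4}] only 4 remains possible at r5c2. So r5c2=4.
Step 12. [r1c3∈{1}] only 1 remains possible at r1c3. So r1c3=1.
Step 13. [r3c3∈{4}] r3c3's peers cover all but 4, so r3c3=4.
Step 14. [r1c2∈{6}] r1c2 is down to just 6 ⇒ r1c2=6.
Step 15. [r4c5∈{1}] r4c5 has the single candidate 1 ⇒ r4c5=1.
Step 16. [r6c6∈{3}] r6c6's peers cover all but 3, so r6c6=3.
Step 17. [r6c4∈{6}] r6c4 has the single candidate 6 ⇒ r6c4=6.
Step 18. [r2c4∈{4}] r2c4 is down to just 4. So r2c4=4.
Step 19. [r3c5∈{2}] r3c5 is down to just 2, so r3c5=2.
Step 20. [r1c4∈{2}] r1c4 is down to just 2, so r1c4=2.
Step 21. [r5c5∈{5}] r5c5 has the single candidate 5, so r5c5=5.
Step 22. [r6c1∈{2}] r6c1's peers cover all but 2. So r6c1=2.

Answer: 4 6 1 2 3 5 / 3 5 2 4 6 1 / 1 3 4 5 2 6 / 5 2 6 3 1 4 / 6 4 3 1 5 2 / 2 1 5 6 4 3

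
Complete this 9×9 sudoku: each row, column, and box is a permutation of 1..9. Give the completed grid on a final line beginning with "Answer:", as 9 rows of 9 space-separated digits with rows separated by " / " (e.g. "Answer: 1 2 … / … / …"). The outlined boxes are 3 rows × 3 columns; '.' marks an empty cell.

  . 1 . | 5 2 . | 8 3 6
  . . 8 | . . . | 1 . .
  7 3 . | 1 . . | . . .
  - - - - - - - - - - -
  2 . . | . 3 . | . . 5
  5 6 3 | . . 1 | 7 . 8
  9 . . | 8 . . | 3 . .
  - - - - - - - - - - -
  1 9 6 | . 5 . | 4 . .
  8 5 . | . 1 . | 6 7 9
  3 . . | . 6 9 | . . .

Step 1. [r1c6∈{4,7}] 7 has one home in row 1: r1c6 ⇒ r1c6=7.
Step 2. [r2c8∈{2,4,5,9}] in row 2, 5 fits only at r2c8, so r2c8=5.
Step 3. [r3c6∈{4,6,8}] r3c6 is the only open cell in row 3 admitting 6. So r3c6=6.
Step 4. [r4c6∈{4}] r4c6 is down to just 4. So r4c6=4.
Step 5. [r5c8∈{2,4,9}] across row 5, 4 lands solely at r5c8 ⇒ r5c8=4.
Step 6. [r5c4∈{2,9}] in row 5, 2 fits only at r5c4 ⇒ r5c4=2.
Step 7. [r1c1∈{4}] r1c1 is down to just 4 ⇒ r1c1=4.
Step 8. [r7c6∈{2,3,8}] r7c6 is the only open cell in col 6 admitting 8, so r7c6=8.
Step 9. [r7c8∈{2}] only 2 remains possible at r7c8, so r7c8=2.
Step 10. [r3c7∈{2,9}] r3c7 is the only open cell in col 7 admitting 2 ⇒ r3c7=2.
Step 11. [r6c5∈{7}] r6c5 has the single candidate 7. So r6c5=7.
Step 12. [r5c5∈{9}] r5c5 is down to just 9. So r5c5=9.
Step 13. [r2c5∈{4}] r2c5 is down to just 4, so r2c5=4.
Step 14. [r2c6∈{3}] r2c6's peers cover all but 3. So r2c6=3.
Step 15. [r6c8∈{1,6}] 6 has one home in row 6: r6c8 ⇒ r6c8=6.
Step 16. [r3c8∈{9}] r3c8 is down to just 9. So r3c8=9.
Step 17. [r4c8∈{1}] only 1 remains possible at r4c8. So r4c8=1.
Step 18. [r7c4∈{3,7}] r7c4 is the only open cell in row 7 admitting 7 ⇒ r7c4=7.
Step 19. [r9c4∈{4}] r9c4 is down to just 4 ⇒ r9c4=4.
Step 20. [r4c3∈{7}] r4c3 has the single candidate 7, so r4c3=7.
Step 21. [r8c3∈{2,4}] row 8 places 4 nowhere but r8c3, so r8c3=4.
Step 22. [r9c3∈{2}] r9c3 has the single candidate 2. So r9c3=2.
Step 23. [r6c9∈{2}] r6c9 is down to just 2 ⇒ r6c9=2.
Step 24. [r4c7∈{9}] r4c7's peers cover all but 9, so r4c7=9.
Step 25. [r9c7∈{5}] r9c7 has the single candidate 5. So r9c7=5.
Step 26. [r2c9∈{7}] r2c9's peers cover all but 7 ⇒ r2c9=7.
Step 27. [r4c4∈{6}] r4c4 is down to just 6 ⇒ r4c4=6.
Step 28. [r8c6∈{2}] r8c6 has the single candidate 2. So r8c6=2.
Step 29. [r4c2∈{8}] nothing but 8 survives at r4c2. So r4c2=8.
Step 30. [r3c3∈{5}] r3c3 has the single candidate 5, so r3c3=5.
Step 31. [r9c9∈{1}] r9c9 is down to just 1 ⇒ r9c9=1.
Step 32. [r9c8∈{8}] only 8 remains possible at r9c8. So r9c8=8.
Step 33. [r2c2∈{2}] r2c2 is down to just 2. So r2c2=2.
Step 34. [r2c4∈{9}] r2c4 has the single candidate 9 ⇒ r2c4=9.
Step 35. [r9c2∈{7}] r9c2 has the single candidate 7, so r9c2=7.
Step 36. [r3c9∈{4}] r3c9 is down to just 4. So r3c9=4.
Step 37. [r6c2∈{4}] r6c2 is down to just 4, so r6c2=4.
Step 38. [r3c5∈{8}] r3c5 has the single candidate 8. So r3c5=8.
Step 39. [r8c4∈{3}] r8c4 is down to just 3 ⇒ r8c4=3.
Step 40. [r6c3∈{1}] r6c3 has the single candidate 1. So r6c3=1.
Step 41. [r7c9∈{3}] r7c9's peers cover all but 3 ⇒ r7c9=3.
Step 42. [r2c1∈{6}] only 6 remains possible at r2c1, so r2c1=6.
Step 43. [r1c3∈{9}] r1c3 has the single candidate 9, so r1c3=9.
Step 44. [r6c6∈{5}] r6c6's peers cover all but 5, so r6c6=5.

Answer: 4 1 9 5 2 7 8 3 6 / 6 2 8 9 4 3 1 5 7 / 7 3 5 1 8 6 2 9 4 / 2 8 7 6 3 4 9 1 5 / 5 6 3 2 9 1 7 4 8 / 9 4 1 8 7 5 3 6 2 / 1 9 6 7 5 8 4 2 3 / 8 5 4 3 1 2 6 7 9 / 3 7 2 4 6 9 5 8 1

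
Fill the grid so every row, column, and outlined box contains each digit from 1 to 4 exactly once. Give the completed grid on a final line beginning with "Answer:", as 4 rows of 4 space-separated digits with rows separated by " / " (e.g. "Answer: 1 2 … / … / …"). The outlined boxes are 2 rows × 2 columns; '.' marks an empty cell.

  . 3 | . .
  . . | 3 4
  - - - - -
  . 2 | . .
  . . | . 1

Step 1. [r1c1∈{1,2,4}] in row 1, 4 fits only at r1c1. So r1c1=4.
Step 2. [r4c3∈{2,4}] across row 4, 2 lands solely at r4c3 ⇒ r4c3=2.
Step 3. [r3c1∈{1,3}] 1 has one home in row 3: r3c1, so r3c1=1.
Step 4. [r1c4∈{2}] r1c4 has the single candidate 2, so r1c4=2.
Step 5. [r3c4∈{3}] r3c4 has the single candidate 3, so r3c4=3.
Step 6. [r2c2∈{1}] nothing but 1 survives at r2c2 ⇒ r2c2=1.
Step 7. [r2c1∈{2}] r2c1 is down to just 2 ⇒ r2c1=2.
Step 8. [r4c2∈{4}] r4c2 has the single candidate 4. So r4c2=4.
Step 9. [r3c3∈{4}] r3c3's peers cover all but 4 ⇒ r3c3=4.
Step 10. [r1c3∈{1}] nothing but 1 survives at r1c3. So r1c3=1.
Step 11. [r4c1∈{3}] r4c1 has the single candidate 3 ⇒ r4c1=3.

Answer: 4 3 1 2 / 2 1 3 4 / 1 2 4 3 / 3 4 2 1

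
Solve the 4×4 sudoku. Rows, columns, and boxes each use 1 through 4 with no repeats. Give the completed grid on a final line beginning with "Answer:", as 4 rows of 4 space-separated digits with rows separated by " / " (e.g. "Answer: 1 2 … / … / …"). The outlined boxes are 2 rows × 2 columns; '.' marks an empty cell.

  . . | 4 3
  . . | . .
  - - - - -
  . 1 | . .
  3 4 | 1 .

Step 1. [r2c3∈{2}] nothing but 2 survives at r2c3, so r2c3=2.
Step 2. [r3c1∈{2}] only 2 remains possible at r3c1 ⇒ r3c1=2.
Step 3. [r2c4∈{1}] r2c4 is down to just 1 ⇒ r2c4=1.
Step 4. [r2c1∈{4}] r2c1 is down to just 4 ⇒ r2c1=4.
Step 5. [r1c1∈{1}] nothing but 1 survives at r1c1 ⇒ r1c1=1.
Step 6. [r3c4∈{4}] only 4 remains possible at r3c4, so r3c4=4.
Step 7. [r3c3∈{3}] r3c3's peers cover all but 3 ⇒ r3c3=3.
Step 8. [r1c2∈{2}] r1c2 is down to just 2 ⇒ r1c2=2.
Step 9. [r4c4∈{2}] nothing but 2 survives at r4c4 ⇒ r4c4=2.
Step 10. [r2c2∈{3}] r2c2's peers cover all but 3. So r2c2=3.

Answer: 1 2 4 3 / 4 3 2 1 / 2 1 3 4 / 3 4 1 2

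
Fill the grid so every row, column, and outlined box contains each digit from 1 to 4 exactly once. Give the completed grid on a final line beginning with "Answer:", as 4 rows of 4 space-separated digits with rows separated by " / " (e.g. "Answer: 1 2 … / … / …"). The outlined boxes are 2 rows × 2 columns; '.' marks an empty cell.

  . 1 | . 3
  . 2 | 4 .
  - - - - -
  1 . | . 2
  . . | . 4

Step 1. [r4c2∈{3}] r4c2 has the single candidate 3 ⇒ r4c2=3.
Step 2. [r3c3∈{3}] r3c3 has the single candidate 3. So r3c3=3.
Step 3. [r4c1∈{2}] nothing but 2 survives at r4c1. So r4c1=2.
Step 4. [r4c3∈{1}] r4c3's peers cover all but 1. So r4c3=1.
Step 5. [r2c1∈{3}] r2c1 has the single candidate 3, so r2c1=3.
Step 6. [r3c2∈{4}] r3c2's peers cover all but 4. So r3c2=4.
Step 7. [r2c4∈{1}] nothing but 1 survives at r2c4 ⇒ r2c4=1.
Step 8. [r1c1∈{4}] r1c1's peers cover all but 4. So r1c1=4.
Step 9. [r1c3∈{2}] r1c3 is down to just 2. So r1c3=2.

Answer: 4 1 2 3 / 3 2 4 1 / 1 4 3 2 / 2 3 1 4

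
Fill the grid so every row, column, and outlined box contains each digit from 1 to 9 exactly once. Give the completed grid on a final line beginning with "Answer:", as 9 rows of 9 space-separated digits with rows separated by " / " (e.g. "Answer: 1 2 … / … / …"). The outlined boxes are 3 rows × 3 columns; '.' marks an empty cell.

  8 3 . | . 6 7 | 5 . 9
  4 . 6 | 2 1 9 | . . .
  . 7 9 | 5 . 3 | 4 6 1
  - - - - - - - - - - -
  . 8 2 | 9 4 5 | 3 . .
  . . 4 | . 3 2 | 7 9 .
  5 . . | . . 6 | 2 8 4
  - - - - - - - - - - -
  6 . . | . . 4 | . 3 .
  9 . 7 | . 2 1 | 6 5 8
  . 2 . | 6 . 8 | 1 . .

Step 1. [r5c1∈{1}] only 1 remains possible at r5c1. So r5c1=1.
Step 2. [r7c4∈{7}] only 7 remains possible at r7c4, so r7c4=7.
Step 3. [r9c9∈{7}] r9c9 is down to just 7 ⇒ r9c9=7.
Step 4. [r9c5∈{5,9}] row 9 places 9 nowhere but r9c5. So r9c5=9.
Step 5. [r9c3∈{3,5}] 5 has one home in row 9: r9c3 ⇒ r9c3=5.
Step 6. [r7c2∈{1}] only 1 remains possible at r7c2, so r7c2=1.
Step 7. [r5c9∈{5,6}] 5 has one home in row 5: r5c9. So r5c9=5.
Step 8. [r5c2∈{6}] r5c2's peers cover all but 6 ⇒ r5c2=6.
Step 9. [r7c7∈{9}] nothing but 9 survives at r7c7. So r7c7=9.
Step 10. [r6c3∈{3}] r6c3's peers cover all but 3 ⇒ r6c3=3.
Step 11. [r7c9∈{2}] r7c9 is down to just 2 ⇒ r7c9=2.
Step 12. [r6c2∈{9}] r6c2's peers cover all but 9 ⇒ r6c2=9.
Step 13. [r4c8∈{1}] only 1 remains possible at r4c8. So r4c8=1.
Step 14. [r9c8∈{4}] nothing but 4 survives at r9c8 ⇒ r9c8=4.
Step 15. [r1c3∈{1}] r1c3 has the single candidate 1, so r1c3=1.
Step 16. [r3c5∈{8}] only 8 remains possible at r3c5, so r3c5=8.
Step 17. [r1c4∈{4}] r1c4 has the single candidate 4 ⇒ r1c4=4.
Step 18. [r1c8∈{2}] only 2 remains possible at r1c8. So r1c8=2.
Step 19. [r7c3∈{8}] only 8 remains possible at r7c3, so r7c3=8.
Step 20. [r3c1∈{2}] r3c1 has the single candidate 2. So r3c1=2.
Step 21. [r8c4∈{3}] r8c4's peers cover all but 3, so r8c4=3.
Step 22. [r6c4∈{1}] r6c4 has the single candidate 1 ⇒ r6c4=1.
Step 23. [r4c9∈{6}] only 6 remains possible at r4c9, so r4c9=6.
Step 24. [r8c2∈{4}] r8c2 has the single candidate 4. So r8c2=4.
Step 25. [r4c1∈{7}] nothing but 7 survives at r4c1. So r4c1=7.
Step 26. [r5c4∈{8}] nothing but 8 survives at r5c4 ⇒ r5c4=8.
Step 27. [r2c9∈{3}] nothing but 3 survives at r2c9. So r2c9=3.
Step 28. [r2c2∈{5}] nothing but 5 survives at r2c2, so r2c2=5.
Step 29. [r9c1∈{3}] r9c1 has the single candidate 3 ⇒ r9c1=3.
Step 30. [r6c5∈{7}] nothing but 7 survives at r6c5, so r6c5=7.
Step 31. [r2c7∈{8}] r2c7's peers cover all but 8 ⇒ r2c7=8.
Step 32. [r2c8∈{7}] nothing but 7 survives at r2c8. So r2c8=7.
Step 33. [r7c5∈{5}] r7c5 is down to just 5 ⇒ r7c5=5.

Answer: 8 3 1 4 6 7 5 2 9 / 4 5 6 2 1 9 8 7 3 / 2 7 9 5 8 3 4 6 1 / 7 8 2 9 4 5 3 1 6 / 1 6 4 8 3 2 7 9 5 / 5 9 3 1 7 6 2 8 4 / 6 1 8 7 5 4 9 3 2 / 9 4 7 3 2 1 6 5 8 / 3 2 5 6 9 8 1 4 7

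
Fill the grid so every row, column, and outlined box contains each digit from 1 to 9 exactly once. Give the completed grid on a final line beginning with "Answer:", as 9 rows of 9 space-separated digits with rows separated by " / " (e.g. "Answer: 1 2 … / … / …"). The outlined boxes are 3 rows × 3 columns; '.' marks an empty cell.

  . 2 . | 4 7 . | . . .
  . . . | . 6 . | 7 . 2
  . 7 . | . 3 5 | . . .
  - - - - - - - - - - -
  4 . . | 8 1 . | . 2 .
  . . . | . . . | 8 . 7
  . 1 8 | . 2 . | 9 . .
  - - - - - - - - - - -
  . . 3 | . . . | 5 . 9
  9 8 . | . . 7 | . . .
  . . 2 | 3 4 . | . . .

Step 1. [r5c8∈{1,3,4,5,6}] r5c8 is the only open cell in row 5 admitting 1, so r5c8=1.
Step 2. [r9c6∈{1,6,8,9}] in row 9, 9 fits only at r9c6 ⇒ r9c6=9.
Step 3. [r8c7∈{1,2,3,4,6}] across col 7, 2 lands solely at r8c7, so r8c7=2.
Step 4. [r3c7∈{1,4,6}] across col 7, 4 lands solely at r3c7. So r3c7=4.
Step 5. [r5c5∈{5,9}] col 5 places 9 nowhere but r5c5, so r5c5=9.
Step 6. [r4c3∈{5,6,7,9}] in row 4, 7 fits only at r4c3 ⇒ r4c3=7.
Step 7. [r4c2∈{3,5,6,9}] across row 4, 9 lands solely at r4c2. So r4c2=9.
Step 8. [r4c9∈{3,5,6}] r4c9 is the only open cell in row 4 admitting 5. So r4c9=5.
Step 9. [r7c6∈{1,2,6,8}] col 6 places 2 nowhere but r7c6 ⇒ r7c6=2.
Step 10. [r5c1∈{2,3,5,6}] row 5 places 2 nowhere but r5c1 ⇒ r5c1=2.
Step 11. [r5c6∈{3,4,6}] row 5 places 4 nowhere but r5c6, so r5c6=4.
Step 12. [r5c2∈{3,5,6}] across row 5, 3 lands solely at r5c2. So r5c2=3.
Step 13. [r6c4∈{5,6,7}] row 6 places 7 nowhere but r6c4, so r6c4=7.
Step 14. [r6c1∈{5,6}] in row 6, 5 fits only at r6c1. So r6c1=5.
Step 15. [r5c3∈{6}] r5c3's peers cover all but 6. So r5c3=6.
Step 16. [r9c2∈{5,6}] row 9 places 5 nowhere but r9c2 ⇒ r9c2=5.
Step 17. [r7c2∈{4,6}] across col 2, 6 lands solely at r7c2. So r7c2=6.
Step 18. [r7c8∈{4,7,8}] r7c8 is the only open cell in row 7 admitting 4 ⇒ r7c8=4.
Step 19. [r8c4∈{1,5,6}] 6 has one home in col 4: r8c4, so r8c4=6.
Step 20. [r8c8∈{3}] nothing but 3 survives at r8c8, so r8c8=3.
Step 21. [r6c8∈{6}] nothing but 6 survives at r6c8. So r6c8=6.
Step 22. [r8c9∈{1}] r8c9's peers cover all but 1 ⇒ r8c9=1.
Step 23. [r1c7∈{1,3,6}] col 7 places 1 nowhere but r1c7, so r1c7=1.
Step 24. [r2c6∈{1,8}] 1 has one home in col 6: r2c6. So r2c6=1.
Step 25. [r1c9∈{3,6,8}] box 3 places 3 nowhere but r1c9, so r1c9=3.
Step 26. [r2c4∈{9}] r2c4's peers cover all but 9 ⇒ r2c4=9.
Step 27. [r3c9∈{6,8}] 6 has one home in box 3: r3c9 ⇒ r3c9=6.
Step 28. [r9c1∈{1,7}] row 9 places 1 nowhere but r9c1. So r9c1=1.
Step 29. [r3c1∈{8}] only 8 remains possible at r3c1, so r3c1=8.
Step 30. [r2c8∈{5,8}] in row 2, 8 fits only at r2c8, so r2c8=8.
Step 31. [r3c8∈{9}] r3c8's peers cover all but 9 ⇒ r3c8=9.
Step 32. [r2c3∈{4,5}] r2c3 is the only open cell in row 2 admitting 5, so r2c3=5.
Step 33. [r4c6∈{3,6}] row 4 places 6 nowhere but r4c6. So r4c6=6.
Step 34. [r3c3∈{1}] only 1 remains possible at r3c3. So r3c3=1.
Step 35. [r7c4∈{1}] r7c4 has the single candidate 1. So r7c4=1.
Step 36. [r2c1∈{3}] r2c1 has the single candidate 3. So r2c1=3.
Step 37. [r5c4∈{5}] only 5 remains possible at r5c4. So r5c4=5.
Step 38. [r1c6∈{8}] r1c6 is down to just 8 ⇒ r1c6=8.
Step 39. [r1c1∈{6}] r1c1's peers cover all but 6 ⇒ r1c1=6.
Step 40. [r6c6∈{3}] only 3 remains possible at r6c6 ⇒ r6c6=3.
Step 41. [r9c7∈{6}] r9c7's peers cover all but 6 ⇒ r9c7=6.
Step 42. [r8c3∈{4}] r8c3 has the single candidate 4, so r8c3=4.
Step 43. [r1c3∈{9}] nothing but 9 survives at r1c3, so r1c3=9.
Step 44. [r3c4∈{2}] r3c4 is down to just 2. So r3c4=2.
Step 45. [r1c8∈{5}] nothing but 5 survives at r1c8. So r1c8=5.
Step 46. [r9c8∈{7}] r9c8 is down to just 7. So r9c8=7.
Step 47. [r4c7∈{3}] nothing but 3 survives at r4c7 ⇒ r4c7=3.
Step 48. [r6c9∈{4}] r6c9's peers cover all but 4 ⇒ r6c9=4.
Step 49. [r9c9∈{8}] r9c9 is down to just 8. So r9c9=8.
Step 50. [r2c2∈{4}] nothing but 4 survives at r2c2. So r2c2=4.
Step 51. [r7c1∈{7}] r7c1's peers cover all but 7, so r7c1=7.
Step 52. [r8c5∈{5}] r8c5 is down to just 5. So r8c5=5.
Step 53. [r7c5∈{8}] r7c5 is down to just 8 ⇒ r7c5=8.

Answer: 6 2 9 4 7 8 1 5 3 / 3 4 5 9 6 1 7 8 2 / 8 7 1 2 3 5 4 9 6 / 4 9 7 8 1 6 3 2 5 / 2 3 6 5 9 4 8 1 7 / 5 1 8 7 2 3 9 6 4 / 7 6 3 1 8 2 5 4 9 / 9 8 4 6 5 7 2 3 1 / 1 5 2 3 4 9 6 7 8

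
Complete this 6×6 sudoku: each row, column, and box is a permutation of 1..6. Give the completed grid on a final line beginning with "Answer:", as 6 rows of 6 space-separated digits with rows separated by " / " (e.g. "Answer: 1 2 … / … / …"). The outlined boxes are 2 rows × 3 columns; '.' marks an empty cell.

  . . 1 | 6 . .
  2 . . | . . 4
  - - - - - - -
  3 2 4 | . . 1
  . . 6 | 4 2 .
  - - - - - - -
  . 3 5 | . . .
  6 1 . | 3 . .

Step 1. [r1c6∈{2,3,5}] across row 1, 2 lands solely at r1c6 ⇒ r1c6=2.
Step 2. [r4c2∈{5}] r4c2 is down to just 5, so r4c2=5.
Step 3. [r3c4∈{5}] only 5 remains possible at r3c4. So r3c4=5.
Step 4. [r2c5∈{1,3,5}] r2c5 is the only open cell in row 2 admitting 5, so r2c5=5.
Step 5. [r5c5∈{1,4,6}] col 5 places 1 nowhere but r5c5 ⇒ r5c5=1.
Step 6. [r1c1∈{4,5}] in row 1, 5 fits only at r1c1, so r1c1=5.
Step 7. [r4c1∈{1}] r4c1 has the single candidate 1 ⇒ r4c1=1.
Step 8. [r4c6∈{3}] r4c6 is down to just 3, so r4c6=3.
Step 9. [r5c4∈{2}] r5c4 has the single candidate 2. So r5c4=2.
Step 10. [r2c2∈{6}] r2c2 is down to just 6 ⇒ r2c2=6.
Step 11. [r1c2∈{4}] r1c2 has the single candidate 4. So r1c2=4.
Step 12. [r2c4∈{1}] r2c4's peers cover all but 1, so r2c4=1.
Step 13. [r6c3∈{2}] r6c3 has the single candidate 2. So r6c3=2.
Step 14. [r5c1∈{4}] nothing but 4 survives at r5c1. So r5c1=4.
Step 15. [r6c5∈{4}] r6c5 has the single candidate 4. So r6c5=4.
Step 16. [r2c3∈{3}] only 3 remains possible at r2c3, so r2c3=3.
Step 17. [r6c6∈{5}] r6c6's peers cover all but 5. So r6c6=5.
Step 18. [r3c5∈{6}] r3c5's peers cover all but 6, so r3c5=6.
Step 19. [r5c6∈{6}] nothing but 6 survives at r5c6, so r5c6=6.
Step 20. [r1c5∈{3}] nothing but 3 survives at r1c5, so r1c5=3.

Answer: 5 4 1 6 3 2 / 2 6 3 1 5 4 / 3 2 4 5 6 1 / 1 5 6 4 2 3 / 4 3 5 2 1 6 / 6 1 2 3 4 5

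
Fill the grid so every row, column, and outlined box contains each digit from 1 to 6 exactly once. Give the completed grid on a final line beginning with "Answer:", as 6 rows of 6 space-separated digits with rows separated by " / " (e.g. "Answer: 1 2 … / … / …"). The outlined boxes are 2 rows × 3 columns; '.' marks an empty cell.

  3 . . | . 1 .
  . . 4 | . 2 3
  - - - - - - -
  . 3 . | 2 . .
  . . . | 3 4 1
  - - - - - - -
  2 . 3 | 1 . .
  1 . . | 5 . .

Step 1. [r6c3∈{6}] nothing but 6 survives at r6c3, so r6c3=6.
Step 2. [r1c6∈{4,5,6}] r1c6 is the only open cell in box 2 admitting 5, so r1c6=5.
Step 3. [r3c5∈{5,6}] across col 5, 5 lands solely at r3c5 ⇒ r3c5=5.
Step 4. [r2c4∈{6}] only 6 remains possible at r2c4 ⇒ r2c4=6.
Step 5. [r4c3∈{2,5}] r4c3 is the only open cell in col 3 admitting 5 ⇒ r4c3=5.
Step 6. [r1c2∈{2,6}] 6 has one home in row 1: r1c2 ⇒ r1c2=6.
Step 7. [r5c2∈{4,5}] 5 has one home in row 5: r5c2, so r5c2=5.
Step 8. [r5c6∈{4,6}] r5c6 is the only open cell in row 5 admitting 4. So r5c6=4.
Step 9. [r4c1∈{6}] nothing but 6 survives at r4c1, so r4c1=6.
Step 10. [r4c2∈{2}] nothing but 2 survives at r4c2. So r4c2=2.
Step 11. [r2c1∈{5}] r2c1 has the single candidate 5. So r2c1=5.
Step 12. [r6c6∈{2}] r6c6 has the single candidate 2, so r6c6=2.
Step 13. [r5c5∈{6}] r5c5's peers cover all but 6. So r5c5=6.
Step 14. [r1c3∈{2}] r1c3's peers cover all but 2, so r1c3=2.
Step 15. [r6c5∈{3}] r6c5's peers cover all but 3, so r6c5=3.
Step 16. [r6c2∈{4}] r6c2 is down to just 4 ⇒ r6c2=4.
Step 17. [r2c2∈{1}] only 1 remains possible at r2c2 ⇒ r2c2=1.
Step 18. [r1c4∈{4}] r1c4 is down to just 4, so r1c4=4.
Step 19. [r3c1∈{4}] r3c1 has the single candidate 4 ⇒ r3c1=4.
Step 20. [r3c3∈{1}] r3c3's peers cover all but 1. So r3c3=1.
Step 21. [r3c6∈{6}] r3c6 is down to just 6, so r3c6=6.

Answer: 3 6 2 4 1 5 / 5 1 4 6 2 3 / 4 3 1 2 5 6 / 6 2 5 3 4 1 / 2 5 3 1 6 4 / 1 4 6 5 3 2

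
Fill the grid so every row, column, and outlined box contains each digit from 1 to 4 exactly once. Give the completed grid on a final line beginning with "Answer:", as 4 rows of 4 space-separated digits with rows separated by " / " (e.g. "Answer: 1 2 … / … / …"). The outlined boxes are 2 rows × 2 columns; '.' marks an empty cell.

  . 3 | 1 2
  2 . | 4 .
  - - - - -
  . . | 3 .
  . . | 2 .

Step 1. [r2c2∈{1}] r2c2's peers cover all but 1. So r2c2=1.
Step 2. [r4c2∈{4}] r4c2 is down to just 4, so r4c2=4.
Step 3. [r4c4∈{1}] r4c4's peers cover all but 1, so r4c4=1.
Step 4. [r2c4∈{3}] nothing but 3 survives at r2c4. So r2c4=3.
Step 5. [r4c1∈{3}] r4c1's peers cover all but 3, so r4c1=3.
Step 6. [r3c1∈{1}] r3c1 is down to just 1. So r3c1=1.
Step 7. [r3c2∈{2}] r3c2 has the single candidate 2, so r3c2=2.
Step 8. [r1c1∈{4}] nothing but 4 survives at r1c1. So r1c1=4.
Step 9. [r3c4∈{4}] r3c4's peers cover all but 4, so r3c4=4.

Answer: 4 3 1 2 / 2 1 4 3 / 1 2 3 4 / 3 4 2 1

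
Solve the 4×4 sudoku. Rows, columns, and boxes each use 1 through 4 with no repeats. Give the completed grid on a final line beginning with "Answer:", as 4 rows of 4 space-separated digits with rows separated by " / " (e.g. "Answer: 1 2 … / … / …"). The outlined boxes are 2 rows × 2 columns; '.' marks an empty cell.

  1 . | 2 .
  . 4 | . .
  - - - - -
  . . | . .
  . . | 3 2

Step 1. [r3c3∈{1,4}] r3c3 is the only open cell in col 3 admitting 4, so r3c3=4.
Step 2. [r1c2∈{3}] r1c2's peers cover all but 3. So r1c2=3.
Step 3. [r3c4∈{1}] nothing but 1 survives at r3c4, so r3c4=1.
Step 4. [r3c1∈{2,3}] r3c1 is the only open cell in row 3 admitting 3. So r3c1=3.
Step 5. [r4c2∈{1}] nothing but 1 survives at r4c2. So r4c2=1.
Step 6. [r3c2∈{2}] r3c2's peers cover all but 2 ⇒ r3c2=2.
Step 7. [r2c1∈{2}] r2c1 has the single candidate 2 ⇒ r2c1=2.
Step 8. [r2c3∈{1}] r2c3 has the single candidate 1. So r2c3=1.
Step 9. [r1c4∈{4}] r1c4 has the single candidate 4. So r1c4=4.
Step 10. [r2c4∈{3}] nothing but 3 survives at r2c4. So r2c4=3.
Step 11. [r4c1∈{4}] r4c1's peers cover all but 4 ⇒ r4c1=4.

Answer: 1 3 2 4 / 2 4 1 3 / 3 2 4 1 / 4 1 3 2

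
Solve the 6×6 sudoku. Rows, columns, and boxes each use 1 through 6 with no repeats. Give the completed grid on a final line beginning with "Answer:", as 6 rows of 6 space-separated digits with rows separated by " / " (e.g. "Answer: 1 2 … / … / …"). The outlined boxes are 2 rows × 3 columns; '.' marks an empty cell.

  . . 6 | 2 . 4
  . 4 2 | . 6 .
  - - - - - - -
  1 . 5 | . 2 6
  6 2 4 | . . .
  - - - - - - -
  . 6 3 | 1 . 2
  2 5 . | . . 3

Step 1. [r2c6∈{1,5}] r2c6 is the only open cell in row 2 admitting 1. So r2c6=1.
Step 2. [r5c5∈{4,5}] r5c5 is the only open cell in row 5 admitting 5 ⇒ r5c5=5.
Step 3. [r1c5∈{3}] r1c5 is down to just 3 ⇒ r1c5=3.
Step 4. [r3c4∈{3,4}] row 3 places 4 nowhere but r3c4. So r3c4=4.
Step 5. [r2c4∈{5}] r2c4 is down to just 5. So r2c4=5.
Step 6. [r1c1∈{5}] only 5 remains possible at r1c1 ⇒ r1c1=5.
Step 7. [r4c6∈{5}] r4c6 is down to just 5, so r4c6=5.
Step 8. [r2c1∈{3}] nothing but 3 survives at r2c1. So r2c1=3.
Step 9. [r5c1∈{4}] r5c1 is down to just 4, so r5c1=4.
Step 10. [r1c2∈{1}] r1c2 has the single candidate 1 ⇒ r1c2=1.
Step 11. [r6c5∈{4}] r6c5 is down to just 4, so r6c5=4.
Step 12. [r6c3∈{1}] r6c3 is down to just 1, so r6c3=1.
Step 13. [r6c4∈{6}] nothing but 6 survives at r6c4 ⇒ r6c4=6.
Step 14. [r4c5∈{1}] nothing but 1 survives at r4c5 ⇒ r4c5=1.
Step 15. [r3c2∈{3}] r3c2's peers cover all but 3, so r3c2=3.
Step 16. [r4c4∈{3}] only 3 remains possible at r4c4, so r4c4=3.

Answer: 5 1 6 2 3 4 / 3 4 2 5 6 1 / 1 3 5 4 2 6 / 6 2 4 3 1 5 / 4 6 3 1 5 2 / 2 5 1 6 4 3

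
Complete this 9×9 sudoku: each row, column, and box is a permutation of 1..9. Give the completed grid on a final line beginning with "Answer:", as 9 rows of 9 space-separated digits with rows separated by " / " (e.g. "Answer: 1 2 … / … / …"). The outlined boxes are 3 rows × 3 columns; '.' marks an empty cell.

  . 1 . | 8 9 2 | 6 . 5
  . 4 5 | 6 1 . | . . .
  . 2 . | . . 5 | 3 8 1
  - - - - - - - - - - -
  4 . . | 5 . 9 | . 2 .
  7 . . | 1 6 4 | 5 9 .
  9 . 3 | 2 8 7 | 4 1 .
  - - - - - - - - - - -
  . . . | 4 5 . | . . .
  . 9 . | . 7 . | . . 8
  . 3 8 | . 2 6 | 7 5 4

Step 1. [r9c1∈{1}] r9c1's peers cover all but 1 ⇒ r9c1=1.
Step 2. [r1c3∈{7}] only 7 remains possible at r1c3. So r1c3=7.
Step 3. [r4c9∈{3,6,7}] r4c9 is the only open cell in row 4 admitting 7, so r4c9=7.
Step 4. [r3c1∈{6}] r3c1 has the single candidate 6. So r3c1=6.
Step 5. [r7c1∈{2}] r7c1's peers cover all but 2. So r7c1=2.
Step 6. [r7c3∈{6}] only 6 remains possible at r7c3. So r7c3=6.
Step 7. [r8c4∈{3}] only 3 remains possible at r8c4. So r8c4=3.
Step 8. [r4c2∈{6,8}] in row 4, 6 fits only at r4c2. So r4c2=6.
Step 9. [r8c6∈{1}] r8c6 has the single candidate 1. So r8c6=1.
Step 10. [r2c9∈{2,9}] across col 9, 2 lands solely at r2c9, so r2c9=2.
Step 11. [r7c9∈{3,9}] col 9 places 9 nowhere but r7c9, so r7c9=9.
Step 12. [r1c1∈{3}] r1c1 has the single candidate 3. So r1c1=3.
Step 13. [r2c7∈{9}] r2c7 is down to just 9 ⇒ r2c7=9.
Step 14. [r7c8∈{3}] r7c8 has the single candidate 3 ⇒ r7c8=3.
Step 15. [r6c9∈{6}] r6c9's peers cover all but 6 ⇒ r6c9=6.
Step 16. [r6c2∈{5}] r6c2 has the single candidate 5. So r6c2=5.
Step 17. [r7c6∈{8}] r7c6 has the single candidate 8, so r7c6=8.
Step 18. [r2c8∈{7}] r2c8's peers cover all but 7, so r2c8=7.
Step 19. [r5c3∈{2}] r5c3 has the single candidate 2. So r5c3=2.
Step 20. [r8c8∈{6}] r8c8 is down to just 6, so r8c8=6.
Step 21. [r3c4∈{7}] r3c4 has the single candidate 7, so r3c4=7.
Step 22. [r5c2∈{8}] only 8 remains possible at r5c2, so r5c2=8.
Step 23. [r4c7∈{8}] only 8 remains possible at r4c7, so r4c7=8.
Step 24. [r8c3∈{4}] r8c3 is down to just 4, so r8c3=4.
Step 25. [r7c7∈{1}] nothing but 1 survives at r7c7. So r7c7=1.
Step 26. [r3c5∈{4}] nothing but 4 survives at r3c5 ⇒ r3c5=4.
Step 27. [r4c3∈{1}] only 1 remains possible at r4c3 ⇒ r4c3=1.
Step 28. [r3c3∈{9}] only 9 remains possible at r3c3, so r3c3=9.
Step 29. [r8c7∈{2}] nothing but 2 survives at r8c7, so r8c7=2.
Step 30. [r2c1∈{8}] nothing but 8 survives at r2c1. So r2c1=8.
Step 31. [r4c5∈{3}] only 3 remains possible at r4c5. So r4c5=3.
Step 32. [r9c4∈{9}] r9c4 has the single candidate 9. So r9c4=9.
Step 33. [r1c8∈{4}] only 4 remains possible at r1c8, so r1c8=4.
Step 34. [r8c1∈{5}] r8c1 is down to just 5. So r8c1=5.
Step 35. [r7c2∈{7}] only 7 remains possible at r7c2, so r7c2=7.
Step 36. [r5c9∈{3}] r5c9's peers cover all but 3. So r5c9=3.
Step 37. [r2c6∈{3}] nothing but 3 survives at r2c6. So r2c6=3.

Answer: 3 1 7 8 9 2 6 4 5 / 8 4 5 6 1 3 9 7 2 / 6 2 9 7 4 5 3 8 1 / 4 6 1 5 3 9 8 2 7 / 7 8 2 1 6 4 5 9 3 / 9 5 3 2 8 7 4 1 6 / 2 7 6 4 5 8 1 3 9 / 5 9 4 3 7 1 2 6 8 / 1 3 8 9 2 6 7 5 4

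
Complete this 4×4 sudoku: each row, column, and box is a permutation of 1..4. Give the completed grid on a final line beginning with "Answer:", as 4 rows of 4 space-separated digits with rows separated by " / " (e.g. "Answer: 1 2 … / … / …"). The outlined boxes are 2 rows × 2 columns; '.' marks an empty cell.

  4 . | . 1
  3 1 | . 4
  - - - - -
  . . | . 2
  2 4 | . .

Step 1. [r1c3∈{2,3}] r1c3 is the only open cell in row 1 admitting 3 ⇒ r1c3=3.
Step 2. [r3c1∈{1}] r3c1 has the single candidate 1 ⇒ r3c1=1.
Step 3. [r3c3∈{4}] r3c3's peers cover all but 4 ⇒ r3c3=4.
Step 4. [r2c3∈{2}] r2c3 has the single candidate 2, so r2c3=2.
Step 5. [r4c4∈{3}] r4c4's peers cover all but 3 ⇒ r4c4=3.
Step 6. [r4c3∈{1}] r4c3 is down to just 1, so r4c3=1.
Step 7. [r3c2∈{3}] nothing but 3 survives at r3c2. So r3c2=3.
Step 8. [r1c2∈{2}] r1c2 is down to just 2. So r1c2=2.

Answer: 4 2 3 1 / 3 1 2 4 / 1 3 4 2 / 2 4 1 3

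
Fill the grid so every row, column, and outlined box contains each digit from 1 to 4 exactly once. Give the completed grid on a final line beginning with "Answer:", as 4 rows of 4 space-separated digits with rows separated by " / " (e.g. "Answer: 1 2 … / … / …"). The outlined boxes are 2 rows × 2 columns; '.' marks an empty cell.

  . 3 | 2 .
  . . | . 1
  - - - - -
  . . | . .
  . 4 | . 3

Step 1. [r3c2∈{1,2}] r3c2 is the only open cell in col 2 admitting 1, so r3c2=1.
Step 2. [r1c4∈{4}] r1c4 has the single candidate 4 ⇒ r1c4=4.
Step 3. [r4c1∈{2}] r4c1 is down to just 2 ⇒ r4c1=2.
Step 4. [r2c1∈{4}] r2c1 has the single candidate 4. So r2c1=4.
Step 5. [r2c3∈{3}] nothing but 3 survives at r2c3 ⇒ r2c3=3.
Step 6. [r3c4∈{2}] r3c4's peers cover all but 2 ⇒ r3c4=2.
Step 7. [r3c3∈{4}] only 4 remains possible at r3c3 ⇒ r3c3=4.
Step 8. [r1c1∈{1}] r1c1's peers cover all but 1 ⇒ r1c1=1.
Step 9. [r4c3∈{1}] only 1 remains possible at r4c3 ⇒ r4c3=1.
Step 10. [r3c1∈{3}] r3c1 has the single candidate 3. So r3c1=3.
Step 11. [r2c2∈{2}] r2c2's peers cover all but 2 ⇒ r2c2=2.

Answer: 1 3 2 4 / 4 2 3 1 / 3 1 4 2 / 2 4 1 3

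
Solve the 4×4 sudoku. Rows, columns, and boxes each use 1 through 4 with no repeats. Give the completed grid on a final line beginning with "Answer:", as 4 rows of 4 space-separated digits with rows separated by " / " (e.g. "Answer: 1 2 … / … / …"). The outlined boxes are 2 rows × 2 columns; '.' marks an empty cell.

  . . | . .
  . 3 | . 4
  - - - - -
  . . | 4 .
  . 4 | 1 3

Step 1. [r2c1∈{1,2}] 1 has one home in row 2: r2c1, so r2c1=1.
Step 2. [r1c2∈{2}] nothing but 2 survives at r1c2 ⇒ r1c2=2.
Step 3. [r3c1∈{2,3}] r3c1 is the only open cell in row 3 admitting 3. So r3c1=3.
Step 4. [r3c2∈{1}] only 1 remains possible at r3c2 ⇒ r3c2=1.
Step 5. [r1c1∈{4}] only 4 remains possible at r1c1. So r1c1=4.
Step 6. [r1c4∈{1}] only 1 remains possible at r1c4, so r1c4=1.
Step 7. [r4c1∈{2}] nothing but 2 survives at r4c1. So r4c1=2.
Step 8. [r2c3∈{2}] r2c3's peers cover all but 2, so r2c3=2.
Step 9. [r1c3∈{3}] only 3 remains possible at r1c3. So r1c3=3.
Step 10. [r3c4∈{2}] r3c4 has the single candidate 2 ⇒ r3c4=2.

Answer: 4 2 3 1 / 1 3 2 4 / 3 1 4 2 / 2 4 1 3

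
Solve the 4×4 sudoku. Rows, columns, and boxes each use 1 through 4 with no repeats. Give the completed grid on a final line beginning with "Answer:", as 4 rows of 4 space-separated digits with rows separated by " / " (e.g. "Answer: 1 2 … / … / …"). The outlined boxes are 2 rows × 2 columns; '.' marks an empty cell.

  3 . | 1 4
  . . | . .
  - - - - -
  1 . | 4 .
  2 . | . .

Step 1. [r4c3∈{3}] only 3 remains possible at r4c3. So r4c3=3.
Step 2. [r2c3∈{2}] r2c3 is down to just 2. So r2c3=2.
Step 3. [r4c2∈{4}] nothing but 4 survives at r4c2. So r4c2=4.
Step 4. [r2c4∈{3}] r2c4's peers cover all but 3, so r2c4=3.
Step 5. [r1c2∈{2}] only 2 remains possible at r1c2. So r1c2=2.
Step 6. [r2c1∈{4}] r2c1's peers cover all but 4. So r2c1=4.
Step 7. [r2c2∈{1}] r2c2's peers cover all but 1. So r2c2=1.
Step 8. [r3c2∈{3}] only 3 remains possible at r3c2. So r3c2=3.
Step 9. [r4c4∈{1}] only 1 remains possible at r4c4 ⇒ r4c4=1.
Step 10. [r3c4∈{2}] r3c4 has the single candidate 2. So r3c4=2.

Answer: 3 2 1 4 / 4 1 2 3 / 1 3 4 2 / 2 4 3 1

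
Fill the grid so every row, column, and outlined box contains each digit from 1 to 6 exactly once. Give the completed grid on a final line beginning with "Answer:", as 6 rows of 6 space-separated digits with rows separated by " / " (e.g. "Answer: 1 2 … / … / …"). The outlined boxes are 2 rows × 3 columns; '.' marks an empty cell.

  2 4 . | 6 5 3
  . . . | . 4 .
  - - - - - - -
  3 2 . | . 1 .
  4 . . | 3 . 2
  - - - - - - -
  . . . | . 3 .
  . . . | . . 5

Step 1. [r1c3∈{1}] r1c3's peers cover all but 1, so r1c3=1.
Step 2. [r4c5∈{6}] r4c5 is down to just 6. So r4c5=6.
Step 3. [r5c6∈{1,4,6}] r5c6 is the only open cell in col 6 admitting 6. So r5c6=6.
Step 4. [r4c3∈{5}] r4c3's peers cover all but 5, so r4c3=5.
Step 5. [r2c4∈{1,2}] r2c4 is the only open cell in row 2 admitting 2, so r2c4=2.
Step 6. [r5c3∈{2,4}] across row 5, 2 lands solely at r5c3, so r5c3=2.
Step 7. [r6c3∈{3,4,6}] 4 has one home in col 3: r6c3, so r6c3=4.
Step 8. [r6c2∈{1,3,6}] in row 6, 3 fits only at r6c2. So r6c2=3.
Step 9. [r2c2∈{5,6}] r2c2 is the only open cell in col 2 admitting 6. So r2c2=6.
Step 10. [r5c4∈{1,4}] r5c4 is the only open cell in row 5 admitting 4 ⇒ r5c4=4.
Step 11. [r5c2∈{1,5}] in col 2, 5 fits only at r5c2. So r5c2=5.
Step 12. [r5c1∈{1}] r5c1 has the single candidate 1, so r5c1=1.
Step 13. [r2c3∈{3}] r2c3's peers cover all but 3 ⇒ r2c3=3.
Step 14. [r6c1∈{6}] r6c1 has the single candidate 6, so r6c1=6.
Step 15. [r3c4∈{5}] r3c4 is down to just 5, so r3c4=5.
Step 16. [r2c6∈{1}] r2c6 is down to just 1, so r2c6=1.
Step 17. [r3c6∈{4}] r3c6's peers cover all but 4. So r3c6=4.
Step 18. [r6c5∈{2}] r6c5 has the single candidate 2. So r6c5=2.
Step 19. [r6c4∈{1}] r6c4 is down to just 1. So r6c4=1.
Step 20. [r2c1∈{5}] only 5 remains possible at r2c1, so r2c1=5.
Step 21. [r4c2∈{1}] r4c2 has the single candidate 1 ⇒ r4c2=1.
Step 22. [r3c3∈{6}] nothing but 6 survives at r3c3 ⇒ r3c3=6.

Answer: 2 4 1 6 5 3 / 5 6 3 2 4 1 / 3 2 6 5 1 4 / 4 1 5 3 6 2 / 1 5 2 4 3 6 / 6 3 4 1 2 5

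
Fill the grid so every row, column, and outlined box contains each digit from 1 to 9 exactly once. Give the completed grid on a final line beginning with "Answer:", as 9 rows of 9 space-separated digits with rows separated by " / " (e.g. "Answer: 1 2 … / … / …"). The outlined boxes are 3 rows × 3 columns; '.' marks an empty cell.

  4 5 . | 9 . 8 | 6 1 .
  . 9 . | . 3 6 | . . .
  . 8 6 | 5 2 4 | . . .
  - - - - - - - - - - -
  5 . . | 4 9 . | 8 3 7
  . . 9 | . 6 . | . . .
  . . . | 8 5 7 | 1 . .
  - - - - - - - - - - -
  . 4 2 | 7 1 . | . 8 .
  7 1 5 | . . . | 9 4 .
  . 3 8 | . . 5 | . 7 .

Step 1. [r1c9∈{2,3}] across row 1, 2 lands solely at r1c9, so r1c9=2.
Step 2. [r6c8∈{2,6,9}] 6 has one home in col 8: r6c8. So r6c8=6.
Step 3. [r5c8∈{2,5}] col 8 places 2 nowhere but r5c8. So r5c8=2.
Step 4. [r3c1∈{1,3}] across row 3, 1 lands solely at r3c1. So r3c1=1.
Step 5. [r4c6∈{1,2}] across box 5, 2 lands solely at r4c6, so r4c6=2.
Step 6. [r8c6∈{3}] r8c6 is down to just 3. So r8c6=3.
Step 7. [r8c9∈{6}] r8c9's peers cover all but 6. So r8c9=6.
Step 8. [r5c4∈{1,3}] in col 4, 3 fits only at r5c4, so r5c4=3.
Step 9. [r2c8∈{5}] r2c8's peers cover all but 5, so r2c8=5.
Step 10. [r3c7∈{3,7}] row 3 places 7 nowhere but r3c7, so r3c7=7.
Step 11. [r9c1∈{6,9}] r9c1 is the only open cell in row 9 admitting 9 ⇒ r9c1=9.
Step 12. [r3c9∈{3,9}] across row 3, 3 lands solely at r3c9, so r3c9=3.
Step 13. [r7c9∈{5}] r7c9 is down to just 5 ⇒ r7c9=5.
Step 14. [r5c9∈{4}] r5c9's peers cover all but 4, so r5c9=4.
Step 15. [r1c3∈{3,7}] row 1 places 3 nowhere but r1c3 ⇒ r1c3=3.
Step 16. [r9c7∈{2}] r9c7 is down to just 2. So r9c7=2.
Step 17. [r6c1∈{2,3}] across row 6, 3 lands solely at r6c1 ⇒ r6c1=3.
Step 18. [r5c2∈{7}] r5c2 is down to just 7, so r5c2=7.
Step 19. [r3c8∈{9}] r3c8 is down to just 9. So r3c8=9.
Step 20. [r7c7∈{3}] r7c7 has the single candidate 3, so r7c7=3.
Step 21. [r2c1∈{2}] r2c1's peers cover all but 2. So r2c1=2.
Step 22. [r1c5∈{7}] r1c5's peers cover all but 7 ⇒ r1c5=7.
Step 23. [r5c7∈{5}] only 5 remains possible at r5c7 ⇒ r5c7=5.
Step 24. [r6c3∈{4}] r6c3 has the single candidate 4. So r6c3=4.
Step 25. [r7c1∈{6}] nothing but 6 survives at r7c1, so r7c1=6.
Step 26. [r8c4∈{2}] r8c4 is down to just 2, so r8c4=2.
Step 27. [r8c5∈{8}] r8c5's peers cover all but 8 ⇒ r8c5=8.
Step 28. [r9c9∈{1}] only 1 remains possible at r9c9 ⇒ r9c9=1.
Step 29. [r2c9∈{8}] r2c9 is down to just 8. So r2c9=8.
Step 30. [r4c3∈{1}] only 1 remains possible at r4c3, so r4c3=1.
Step 31. [r5c1∈{8}] only 8 remains possible at r5c1 ⇒ r5c1=8.
Step 32. [r2c4∈{1}] only 1 remains possible at r2c4, so r2c4=1.
Step 33. [r7c6∈{9}] r7c6 has the single candidate 9, so r7c6=9.
Step 34. [r9c5∈{4}] r9c5 is down to just 4, so r9c5=4.
Step 35. [r9c4∈{6}] r9c4 has the single candidate 6 ⇒ r9c4=6.
Step 36. [r2c3∈{7}] r2c3 has the single candidate 7. So r2c3=7.
Step 37. [r6c2∈{2}] r6c2's peers cover all but 2 ⇒ r6c2=2.
Step 38. [r5c6∈{1}] r5c6 is down to just 1 ⇒ r5c6=1.
Step 39. [r6c9∈{9}] r6c9's peers cover all but 9, so r6c9=9.
Step 40. [r2c7∈{4}] r2c7 is down to just 4. So r2c7=4.
Step 41. [r4c2∈{6}] only 6 remains possible at r4c2. So r4c2=6.

Answer: 4 5 3 9 7 8 6 1 2 / 2 9 7 1 3 6 4 5 8 / 1 8 6 5 2 4 7 9 3 / 5 6 1 4 9 2 8 3 7 / 8 7 9 3 6 1 5 2 4 / 3 2 4 8 5 7 1 6 9 / 6 4 2 7 1 9 3 8 5 / 7 1 5 2 8 3 9 4 6 / 9 3 8 6 4 5 2 7 1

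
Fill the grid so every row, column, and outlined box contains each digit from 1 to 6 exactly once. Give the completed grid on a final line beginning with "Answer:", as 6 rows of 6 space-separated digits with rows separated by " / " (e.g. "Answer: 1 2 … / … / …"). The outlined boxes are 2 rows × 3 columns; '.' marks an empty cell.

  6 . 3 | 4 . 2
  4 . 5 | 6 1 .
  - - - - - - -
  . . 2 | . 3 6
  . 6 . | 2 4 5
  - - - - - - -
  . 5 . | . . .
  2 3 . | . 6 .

Step 1. [r5c1∈{1}] r5c1 is down to just 1, so r5c1=1.
Step 2. [r6c6∈{1,4}] 1 has one home in col 6: r6c6, so r6c6=1.
Step 3. [r5c6∈{3,4}] 4 has one home in col 6: r5c6 ⇒ r5c6=4.
Step 4. [r3c2∈{1,4}] in row 3, 4 fits only at r3c2, so r3c2=4.
Step 5. [r1c2∈{1}] r1c2 is down to just 1. So r1c2=1.
Step 6. [r3c1∈{5}] only 5 remains possible at r3c1, so r3c1=5.
Step 7. [r6c4∈{5}] only 5 remains possible at r6c4 ⇒ r6c4=5.
Step 8. [r5c5∈{2}] nothing but 2 survives at r5c5. So r5c5=2.
Step 9. [r1c5∈{5}] only 5 remains possible at r1c5 ⇒ r1c5=5.
Step 10. [r3c4∈{1}] r3c4 is down to just 1. So r3c4=1.
Step 11. [r2c2∈{2}] r2c2 has the single candidate 2, so r2c2=2.
Step 12. [r5c3∈{6}] only 6 remains possible at r5c3 ⇒ r5c3=6.
Step 13. [r4c3∈{1}] nothing but 1 survives at r4c3, so r4c3=1.
Step 14. [r6c3∈{4}] r6c3 has the single candidate 4 ⇒ r6c3=4.
Step 15. [r5c4∈{3}] r5c4 has the single candidate 3, so r5c4=3.
Step 16. [r2c6∈{3}] only 3 remains possible at r2c6, so r2c6=3.
Step 17. [r4c1∈{3}] r4c1 is down to just 3, so r4c1=3.

Answer: 6 1 3 4 5 2 / 4 2 5 6 1 3 / 5 4 2 1 3 6 / 3 6 1 2 4 5 / 1 5 6 3 2 4 / 2 3 4 5 6 1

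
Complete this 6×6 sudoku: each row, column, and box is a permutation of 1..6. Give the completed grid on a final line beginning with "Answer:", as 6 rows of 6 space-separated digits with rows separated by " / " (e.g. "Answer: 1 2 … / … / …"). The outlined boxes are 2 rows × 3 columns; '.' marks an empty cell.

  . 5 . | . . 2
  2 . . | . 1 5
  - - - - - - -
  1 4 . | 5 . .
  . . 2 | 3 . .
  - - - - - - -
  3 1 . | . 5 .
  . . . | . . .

Step 1. [r4c2∈{6}] r4c2's peers cover all but 6 ⇒ r4c2=6.
Step 2. [r1c5∈{3,4,6}] 3 has one home in box 2: r1c5 ⇒ r1c5=3.
Step 3. [r6c4∈{1,2,4,6}] in col 4, 1 fits only at r6c4, so r6c4=1.
Step 4. [r5c4∈{2,4,6}] r5c4 is the only open cell in row 5 admitting 2, so r5c4=2.
Step 5. [r3c6∈{6}] r3c6 has the single candidate 6. So r3c6=6.
Step 6. [r5c3∈{4,6}] across row 5, 6 lands solely at r5c3. So r5c3=6.
Step 7. [r5c6∈{4}] only 4 remains possible at r5c6. So r5c6=4.
Step 8. [r6c3∈{4,5}] 5 has one home in col 3: r6c3. So r6c3=5.
Step 9. [r2c4∈{4,6}] 6 has one home in row 2: r2c4 ⇒ r2c4=6.
Step 10. [r2c3∈{3,4}] r2c3 is the only open cell in row 2 admitting 4 ⇒ r2c3=4.
Step 11. [r6c1∈{4}] nothing but 4 survives at r6c1, so r6c1=4.
Step 12. [r6c5∈{6}] nothing but 6 survives at r6c5 ⇒ r6c5=6.
Step 13. [r6c6∈{3}] r6c6's peers cover all but 3 ⇒ r6c6=3.
Step 14. [r3c3∈{3}] r3c3 is down to just 3, so r3c3=3.
Step 15. [r4c6∈{1}] r4c6's peers cover all but 1, so r4c6=1.
Step 16. [r1c1∈{6}] only 6 remains possible at r1c1, so r1c1=6.
Step 17. [r3c5∈{2}] r3c5 is down to just 2, so r3c5=2.
Step 18. [r1c3∈{1}] r1c3's peers cover all but 1. So r1c3=1.
Step 19. [r4c5∈{4}] r4c5 has the single candidate 4, so r4c5=4.
Step 20. [r2c2∈{3}] nothing but 3 survives at r2c2, so r2c2=3.
Step 21. [r6c2∈{2}] r6c2 has the single candidate 2. So r6c2=2.
Step 22. [r1c4∈{4}] only 4 remains possible at r1c4 ⇒ r1c4=4.
Step 23. [r4c1∈{5}] r4c1 is down to just 5. So r4c1=5.

Answer: 6 5 1 4 3 2 / 2 3 4 6 1 5 / 1 4 3 5 2 6 / 5 6 2 3 4 1 / 3 1 6 2 5 4 / 4 2 5 1 6 3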